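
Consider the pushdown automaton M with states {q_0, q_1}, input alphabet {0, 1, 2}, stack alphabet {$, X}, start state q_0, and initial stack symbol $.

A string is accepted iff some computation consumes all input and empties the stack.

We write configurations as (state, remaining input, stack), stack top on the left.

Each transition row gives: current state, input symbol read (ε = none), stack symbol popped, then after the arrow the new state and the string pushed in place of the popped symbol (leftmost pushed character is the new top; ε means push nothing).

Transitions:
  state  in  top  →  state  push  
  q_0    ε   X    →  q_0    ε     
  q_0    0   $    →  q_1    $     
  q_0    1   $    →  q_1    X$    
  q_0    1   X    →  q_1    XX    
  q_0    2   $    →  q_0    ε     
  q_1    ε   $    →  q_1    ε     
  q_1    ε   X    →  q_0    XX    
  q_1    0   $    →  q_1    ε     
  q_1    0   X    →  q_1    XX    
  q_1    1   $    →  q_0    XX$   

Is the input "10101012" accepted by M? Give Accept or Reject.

Accept

One accepting computation: (q_0, 10101012, $) ⊢ (q_1, 0101012, X$) ⊢ (q_0, 0101012, XX$) ⊢ (q_0, 0101012, X$) ⊢ (q_0, 0101012, $) ⊢ (q_1, 101012, $) ⊢ (q_0, 01012, XX$) ⊢ (q_0, 01012, X$) ⊢ (q_0, 01012, $) ⊢ (q_1, 1012, $) ⊢ (q_0, 012, XX$) ⊢ (q_0, 012, X$) ⊢ (q_0, 012, $) ⊢ (q_1, 12, $) ⊢ (q_0, 2, XX$) ⊢ (q_0, 2, X$) ⊢ (q_0, 2, $) ⊢ (q_0, ε, ε)
All input consumed and the stack is empty.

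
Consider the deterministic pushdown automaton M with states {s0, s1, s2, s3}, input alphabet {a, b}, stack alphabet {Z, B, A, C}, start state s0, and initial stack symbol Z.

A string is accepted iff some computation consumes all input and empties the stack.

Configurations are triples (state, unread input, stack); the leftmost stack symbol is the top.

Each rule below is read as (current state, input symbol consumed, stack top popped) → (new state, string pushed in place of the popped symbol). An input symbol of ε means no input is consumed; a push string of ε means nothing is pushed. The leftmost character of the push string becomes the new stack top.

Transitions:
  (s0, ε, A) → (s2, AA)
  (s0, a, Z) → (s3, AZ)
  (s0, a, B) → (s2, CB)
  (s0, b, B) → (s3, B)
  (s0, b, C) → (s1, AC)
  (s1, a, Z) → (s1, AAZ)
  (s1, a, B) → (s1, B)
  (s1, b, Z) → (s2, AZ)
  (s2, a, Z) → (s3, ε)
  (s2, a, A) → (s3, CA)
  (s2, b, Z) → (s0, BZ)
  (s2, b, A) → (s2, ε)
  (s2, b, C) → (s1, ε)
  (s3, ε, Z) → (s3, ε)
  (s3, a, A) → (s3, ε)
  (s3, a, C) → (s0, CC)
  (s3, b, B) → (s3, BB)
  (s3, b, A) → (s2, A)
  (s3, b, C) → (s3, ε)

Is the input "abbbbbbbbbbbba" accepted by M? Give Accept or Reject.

(s0, abbbbbbbbbbbba, Z) ⊢ (s3, bbbbbbbbbbbba, AZ) ⊢ (s2, bbbbbbbbbbba, AZ) ⊢ (s2, bbbbbbbbbba, Z) ⊢ (s0, bbbbbbbbba, BZ) ⊢ (s3, bbbbbbbba, BZ) ⊢ (s3, bbbbbbba, BBZ) ⊢ (s3, bbbbbba, BBBZ) ⊢ (s3, bbbbba, BBBBZ) ⊢ (s3, bbbba, BBBBBZ) ⊢ (s3, bbba, BBBBBBZ) ⊢ (s3, bba, BBBBBBBZ) ⊢ (s3, ba, BBBBBBBBZ) ⊢ (s3, a, BBBBBBBBBZ)
No transition applies at (s3, a, BBBBBBBBBZ); input not fully consumed.

Reject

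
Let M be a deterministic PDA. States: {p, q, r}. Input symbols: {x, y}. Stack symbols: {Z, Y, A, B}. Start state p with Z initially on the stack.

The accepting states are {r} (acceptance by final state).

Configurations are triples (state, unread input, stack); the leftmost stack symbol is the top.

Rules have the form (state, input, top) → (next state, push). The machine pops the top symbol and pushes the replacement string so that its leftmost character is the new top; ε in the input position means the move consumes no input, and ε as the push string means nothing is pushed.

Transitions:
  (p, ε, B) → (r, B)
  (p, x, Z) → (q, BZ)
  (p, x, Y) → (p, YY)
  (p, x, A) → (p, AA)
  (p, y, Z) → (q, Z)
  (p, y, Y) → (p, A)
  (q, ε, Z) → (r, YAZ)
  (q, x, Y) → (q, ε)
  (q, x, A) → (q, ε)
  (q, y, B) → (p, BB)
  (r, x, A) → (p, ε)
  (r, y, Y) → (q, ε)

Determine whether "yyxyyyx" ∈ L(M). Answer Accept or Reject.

Reject

(p, yyxyyyx, Z)
  read y, top Z: go to q, push Z → (q, yxyyyx, Z)
  ε-move, top Z: go to r, push YAZ → (r, yxyyyx, YAZ)
  read y, top Y: go to q, push ε → (q, xyyyx, AZ)
  read x, top A: go to q, push ε → (q, yyyx, Z)
  ε-move, top Z: go to r, push YAZ → (r, yyyx, YAZ)
  read y, top Y: go to q, push ε → (q, yyx, AZ)
No transition applies at (q, yyx, AZ); input not fully consumed.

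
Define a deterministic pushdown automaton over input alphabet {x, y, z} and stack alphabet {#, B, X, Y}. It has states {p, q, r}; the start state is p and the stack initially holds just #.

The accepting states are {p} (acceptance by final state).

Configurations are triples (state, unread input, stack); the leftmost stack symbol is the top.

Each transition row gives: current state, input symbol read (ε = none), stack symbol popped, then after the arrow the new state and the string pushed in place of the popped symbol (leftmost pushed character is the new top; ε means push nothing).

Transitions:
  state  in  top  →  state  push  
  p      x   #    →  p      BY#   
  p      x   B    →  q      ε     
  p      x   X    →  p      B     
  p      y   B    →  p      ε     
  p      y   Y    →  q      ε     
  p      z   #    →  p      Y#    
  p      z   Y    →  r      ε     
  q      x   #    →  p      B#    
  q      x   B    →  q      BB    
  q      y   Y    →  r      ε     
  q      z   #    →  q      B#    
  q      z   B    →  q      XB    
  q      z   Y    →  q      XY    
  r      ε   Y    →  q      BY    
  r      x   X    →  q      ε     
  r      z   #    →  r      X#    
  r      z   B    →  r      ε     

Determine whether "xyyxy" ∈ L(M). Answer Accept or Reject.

Accept

(p, xyyxy, #)
  read x, top #: go to p, push BY# → (p, yyxy, BY#)
  read y, top B: go to p, push ε → (p, yxy, Y#)
  read y, top Y: go to q, push ε → (q, xy, #)
  read x, top #: go to p, push B# → (p, y, B#)
  read y, top B: go to p, push ε → (p, ε, #)
All input consumed; state p ∈ F.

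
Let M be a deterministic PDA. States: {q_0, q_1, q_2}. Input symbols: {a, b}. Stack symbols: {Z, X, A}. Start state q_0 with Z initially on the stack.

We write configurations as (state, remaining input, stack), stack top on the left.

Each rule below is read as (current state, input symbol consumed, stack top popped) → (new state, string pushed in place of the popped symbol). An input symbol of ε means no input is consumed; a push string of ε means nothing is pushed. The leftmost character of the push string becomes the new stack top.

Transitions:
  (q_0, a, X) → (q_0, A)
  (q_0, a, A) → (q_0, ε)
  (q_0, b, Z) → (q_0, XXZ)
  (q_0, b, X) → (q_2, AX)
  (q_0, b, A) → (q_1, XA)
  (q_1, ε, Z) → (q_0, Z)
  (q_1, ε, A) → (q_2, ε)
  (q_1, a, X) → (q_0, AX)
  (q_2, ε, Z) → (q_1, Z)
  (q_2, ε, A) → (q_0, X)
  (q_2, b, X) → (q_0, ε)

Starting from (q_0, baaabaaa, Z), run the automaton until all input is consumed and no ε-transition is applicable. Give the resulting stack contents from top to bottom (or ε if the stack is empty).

AAZ

(q_0, baaabaaa, Z)
  read b, top Z: go to q_0, push XXZ → (q_0, aaabaaa, XXZ)
  read a, top X: go to q_0, push A → (q_0, aabaaa, AXZ)
  read a, top A: go to q_0, push ε → (q_0, abaaa, XZ)
  read a, top X: go to q_0, push A → (q_0, baaa, AZ)
  read b, top A: go to q_1, push XA → (q_1, aaa, XAZ)
  read a, top X: go to q_0, push AX → (q_0, aa, AXAZ)
  read a, top A: go to q_0, push ε → (q_0, a, XAZ)
  read a, top X: go to q_0, push A → (q_0, ε, AAZ)
All input consumed in state q_0 with stack AAZ.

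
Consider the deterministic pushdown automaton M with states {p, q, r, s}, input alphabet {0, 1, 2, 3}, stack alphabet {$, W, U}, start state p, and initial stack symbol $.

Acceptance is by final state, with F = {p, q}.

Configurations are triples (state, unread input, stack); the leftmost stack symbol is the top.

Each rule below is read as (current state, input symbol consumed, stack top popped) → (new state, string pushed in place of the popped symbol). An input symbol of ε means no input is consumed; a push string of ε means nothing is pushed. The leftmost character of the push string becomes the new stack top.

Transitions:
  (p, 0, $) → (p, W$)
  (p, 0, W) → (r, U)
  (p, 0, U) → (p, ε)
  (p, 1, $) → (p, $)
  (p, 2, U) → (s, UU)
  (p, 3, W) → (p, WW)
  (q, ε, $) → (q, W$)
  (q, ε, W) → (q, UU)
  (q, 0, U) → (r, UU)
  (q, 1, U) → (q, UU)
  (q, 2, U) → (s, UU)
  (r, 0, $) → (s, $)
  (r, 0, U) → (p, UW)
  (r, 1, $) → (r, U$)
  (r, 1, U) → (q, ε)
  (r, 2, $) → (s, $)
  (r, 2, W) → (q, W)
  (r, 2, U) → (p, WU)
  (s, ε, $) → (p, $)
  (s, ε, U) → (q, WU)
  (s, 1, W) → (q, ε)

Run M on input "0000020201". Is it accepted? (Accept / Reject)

Accept

(p, 0000020201, $)
  read 0, top $: go to p, push W$ → (p, 000020201, W$)
  read 0, top W: go to r, push U → (r, 00020201, U$)
  read 0, top U: go to p, push UW → (p, 0020201, UW$)
  read 0, top U: go to p, push ε → (p, 020201, W$)
  read 0, top W: go to r, push U → (r, 20201, U$)
  read 2, top U: go to p, push WU → (p, 0201, WU$)
  read 0, top W: go to r, push U → (r, 201, UU$)
  read 2, top U: go to p, push WU → (p, 01, WUU$)
  read 0, top W: go to r, push U → (r, 1, UUU$)
  read 1, top U: go to q, push ε → (q, ε, UU$)
All input consumed; state q ∈ F.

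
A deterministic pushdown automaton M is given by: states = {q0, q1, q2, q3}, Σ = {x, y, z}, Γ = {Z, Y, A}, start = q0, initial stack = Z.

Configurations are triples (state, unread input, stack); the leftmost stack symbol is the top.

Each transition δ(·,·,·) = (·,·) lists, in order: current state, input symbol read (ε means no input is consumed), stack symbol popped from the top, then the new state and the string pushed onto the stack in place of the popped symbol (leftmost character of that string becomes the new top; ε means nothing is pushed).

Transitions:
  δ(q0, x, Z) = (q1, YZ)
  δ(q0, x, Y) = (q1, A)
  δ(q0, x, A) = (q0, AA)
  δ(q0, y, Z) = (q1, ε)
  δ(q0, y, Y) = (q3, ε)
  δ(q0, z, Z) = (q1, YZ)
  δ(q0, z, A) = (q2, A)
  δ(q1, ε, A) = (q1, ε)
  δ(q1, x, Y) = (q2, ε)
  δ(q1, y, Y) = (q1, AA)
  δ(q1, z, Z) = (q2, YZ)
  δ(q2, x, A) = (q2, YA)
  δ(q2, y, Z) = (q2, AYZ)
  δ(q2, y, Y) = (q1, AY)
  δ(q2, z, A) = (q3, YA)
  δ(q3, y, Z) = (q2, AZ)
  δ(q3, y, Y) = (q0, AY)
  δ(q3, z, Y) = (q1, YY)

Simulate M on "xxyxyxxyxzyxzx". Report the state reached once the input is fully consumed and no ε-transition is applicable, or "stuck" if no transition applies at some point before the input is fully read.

q2

(q0, xxyxyxxyxzyxzx, Z) ⊢ (q1, xyxyxxyxzyxzx, YZ) ⊢ (q2, yxyxxyxzyxzx, Z) ⊢ (q2, xyxxyxzyxzx, AYZ) ⊢ (q2, yxxyxzyxzx, YAYZ) ⊢ (q1, xxyxzyxzx, AYAYZ) ⊢ (q1, xxyxzyxzx, YAYZ) ⊢ (q2, xyxzyxzx, AYZ) ⊢ (q2, yxzyxzx, YAYZ) ⊢ (q1, xzyxzx, AYAYZ) ⊢ (q1, xzyxzx, YAYZ) ⊢ (q2, zyxzx, AYZ) ⊢ (q3, yxzx, YAYZ) ⊢ (q0, xzx, AYAYZ) ⊢ (q0, zx, AAYAYZ) ⊢ (q2, x, AAYAYZ) ⊢ (q2, ε, YAAYAYZ)
All input consumed; M is in state q2.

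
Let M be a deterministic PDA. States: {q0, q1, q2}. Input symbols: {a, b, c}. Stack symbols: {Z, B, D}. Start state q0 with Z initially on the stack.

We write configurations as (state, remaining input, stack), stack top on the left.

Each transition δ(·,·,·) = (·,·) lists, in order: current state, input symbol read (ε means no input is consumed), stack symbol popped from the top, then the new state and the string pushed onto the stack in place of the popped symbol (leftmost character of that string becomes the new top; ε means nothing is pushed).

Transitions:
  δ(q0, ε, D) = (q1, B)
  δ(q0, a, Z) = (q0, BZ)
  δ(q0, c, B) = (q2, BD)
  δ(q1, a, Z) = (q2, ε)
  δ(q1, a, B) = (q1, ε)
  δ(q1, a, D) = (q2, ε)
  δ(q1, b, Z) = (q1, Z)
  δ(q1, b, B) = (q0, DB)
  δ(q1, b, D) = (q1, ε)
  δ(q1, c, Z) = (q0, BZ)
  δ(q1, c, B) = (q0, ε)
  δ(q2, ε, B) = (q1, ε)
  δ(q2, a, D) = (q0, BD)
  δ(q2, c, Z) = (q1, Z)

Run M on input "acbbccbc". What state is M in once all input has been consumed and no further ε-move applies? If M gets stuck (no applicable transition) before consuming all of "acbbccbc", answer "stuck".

q0

(q0, acbbccbc, Z) ⊢ (q0, cbbccbc, BZ) ⊢ (q2, bbccbc, BDZ) ⊢ (q1, bbccbc, DZ) ⊢ (q1, bccbc, Z) ⊢ (q1, ccbc, Z) ⊢ (q0, cbc, BZ) ⊢ (q2, bc, BDZ) ⊢ (q1, bc, DZ) ⊢ (q1, c, Z) ⊢ (q0, ε, BZ)
All input consumed; M is in state q0.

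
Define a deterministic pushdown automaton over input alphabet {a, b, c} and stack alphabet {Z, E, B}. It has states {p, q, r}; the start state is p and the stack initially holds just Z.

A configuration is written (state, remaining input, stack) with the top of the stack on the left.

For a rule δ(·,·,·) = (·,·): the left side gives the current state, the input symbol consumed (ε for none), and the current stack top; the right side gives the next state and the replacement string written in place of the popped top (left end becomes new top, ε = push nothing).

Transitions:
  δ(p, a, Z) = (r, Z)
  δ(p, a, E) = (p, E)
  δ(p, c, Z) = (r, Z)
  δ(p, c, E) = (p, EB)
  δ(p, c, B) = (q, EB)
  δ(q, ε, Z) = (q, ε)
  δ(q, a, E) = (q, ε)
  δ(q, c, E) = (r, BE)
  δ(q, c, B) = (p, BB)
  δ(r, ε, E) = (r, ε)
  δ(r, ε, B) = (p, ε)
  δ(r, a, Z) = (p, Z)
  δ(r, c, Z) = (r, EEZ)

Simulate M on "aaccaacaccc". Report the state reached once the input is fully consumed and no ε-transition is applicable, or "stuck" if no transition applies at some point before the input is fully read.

(p, aaccaacaccc, Z)
  read a, top Z: go to r, push Z → (r, accaacaccc, Z)
  read a, top Z: go to p, push Z → (p, ccaacaccc, Z)
  read c, top Z: go to r, push Z → (r, caacaccc, Z)
  read c, top Z: go to r, push EEZ → (r, aacaccc, EEZ)
  ε-move, top E: go to r, push ε → (r, aacaccc, EZ)
  ε-move, top E: go to r, push ε → (r, aacaccc, Z)
  read a, top Z: go to p, push Z → (p, acaccc, Z)
  read a, top Z: go to r, push Z → (r, caccc, Z)
  read c, top Z: go to r, push EEZ → (r, accc, EEZ)
  ε-move, top E: go to r, push ε → (r, accc, EZ)
  ε-move, top E: go to r, push ε → (r, accc, Z)
  read a, top Z: go to p, push Z → (p, ccc, Z)
  read c, top Z: go to r, push Z → (r, cc, Z)
  read c, top Z: go to r, push EEZ → (r, c, EEZ)
  ε-move, top E: go to r, push ε → (r, c, EZ)
  ε-move, top E: go to r, push ε → (r, c, Z)
  read c, top Z: go to r, push EEZ → (r, ε, EEZ)
  ε-move, top E: go to r, push ε → (r, ε, EZ)
  ε-move, top E: go to r, push ε → (r, ε, Z)
All input consumed; M is in state r.

r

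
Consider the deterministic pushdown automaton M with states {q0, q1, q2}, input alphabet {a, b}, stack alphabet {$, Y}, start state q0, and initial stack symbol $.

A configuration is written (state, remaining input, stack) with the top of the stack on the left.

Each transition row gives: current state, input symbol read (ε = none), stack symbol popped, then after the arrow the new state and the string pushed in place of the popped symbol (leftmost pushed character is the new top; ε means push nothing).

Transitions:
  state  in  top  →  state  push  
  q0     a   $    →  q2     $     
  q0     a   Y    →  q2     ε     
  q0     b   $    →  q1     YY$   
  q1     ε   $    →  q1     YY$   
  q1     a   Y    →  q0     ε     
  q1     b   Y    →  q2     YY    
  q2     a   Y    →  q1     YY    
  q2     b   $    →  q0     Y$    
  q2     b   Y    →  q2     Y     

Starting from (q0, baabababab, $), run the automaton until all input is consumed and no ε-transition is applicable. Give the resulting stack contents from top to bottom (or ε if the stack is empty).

Y$

(q0, baabababab, $)
  read b, top $: go to q1, push YY$ → (q1, aabababab, YY$)
  read a, top Y: go to q0, push ε → (q0, abababab, Y$)
  read a, top Y: go to q2, push ε → (q2, bababab, $)
  read b, top $: go to q0, push Y$ → (q0, ababab, Y$)
  read a, top Y: go to q2, push ε → (q2, babab, $)
  read b, top $: go to q0, push Y$ → (q0, abab, Y$)
  read a, top Y: go to q2, push ε → (q2, bab, $)
  read b, top $: go to q0, push Y$ → (q0, ab, Y$)
  read a, top Y: go to q2, push ε → (q2, b, $)
  read b, top $: go to q0, push Y$ → (q0, ε, Y$)
All input consumed in state q0 with stack Y$.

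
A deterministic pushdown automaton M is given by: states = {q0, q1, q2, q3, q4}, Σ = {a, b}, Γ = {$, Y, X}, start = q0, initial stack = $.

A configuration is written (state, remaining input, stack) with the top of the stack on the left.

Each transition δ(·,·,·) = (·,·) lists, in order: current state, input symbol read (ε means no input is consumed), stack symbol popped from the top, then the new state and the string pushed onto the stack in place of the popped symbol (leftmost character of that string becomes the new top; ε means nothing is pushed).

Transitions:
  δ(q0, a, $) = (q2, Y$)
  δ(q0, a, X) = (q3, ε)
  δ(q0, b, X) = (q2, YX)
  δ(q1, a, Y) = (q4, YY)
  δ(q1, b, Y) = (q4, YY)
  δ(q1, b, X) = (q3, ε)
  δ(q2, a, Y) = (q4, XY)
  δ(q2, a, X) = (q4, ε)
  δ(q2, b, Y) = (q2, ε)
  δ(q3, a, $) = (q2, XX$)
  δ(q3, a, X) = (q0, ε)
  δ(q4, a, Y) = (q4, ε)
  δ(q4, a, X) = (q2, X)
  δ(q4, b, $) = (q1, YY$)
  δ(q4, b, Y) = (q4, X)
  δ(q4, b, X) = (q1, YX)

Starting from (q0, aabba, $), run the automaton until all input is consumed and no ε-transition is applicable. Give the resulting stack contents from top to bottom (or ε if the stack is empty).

(q0, aabba, $) ⊢ (q2, abba, Y$) ⊢ (q4, bba, XY$) ⊢ (q1, ba, YXY$) ⊢ (q4, a, YYXY$) ⊢ (q4, ε, YXY$)
All input consumed in state q4 with stack YXY$.

YXY$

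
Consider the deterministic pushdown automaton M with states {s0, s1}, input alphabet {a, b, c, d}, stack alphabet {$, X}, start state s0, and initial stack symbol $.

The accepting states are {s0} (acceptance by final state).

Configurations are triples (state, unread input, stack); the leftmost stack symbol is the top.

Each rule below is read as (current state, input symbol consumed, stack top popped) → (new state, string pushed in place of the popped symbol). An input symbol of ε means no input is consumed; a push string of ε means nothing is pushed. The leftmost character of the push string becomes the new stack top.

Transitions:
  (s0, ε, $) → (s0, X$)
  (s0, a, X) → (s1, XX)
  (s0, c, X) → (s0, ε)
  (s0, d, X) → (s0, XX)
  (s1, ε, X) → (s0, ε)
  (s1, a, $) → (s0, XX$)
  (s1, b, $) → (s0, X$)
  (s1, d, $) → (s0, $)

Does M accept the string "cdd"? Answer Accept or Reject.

(s0, cdd, $)
  ε-move, top $: go to s0, push X$ → (s0, cdd, X$)
  read c, top X: go to s0, push ε → (s0, dd, $)
  ε-move, top $: go to s0, push X$ → (s0, dd, X$)
  read d, top X: go to s0, push XX → (s0, d, XX$)
  read d, top X: go to s0, push XX → (s0, ε, XXX$)
All input consumed; state s0 ∈ F.

Accept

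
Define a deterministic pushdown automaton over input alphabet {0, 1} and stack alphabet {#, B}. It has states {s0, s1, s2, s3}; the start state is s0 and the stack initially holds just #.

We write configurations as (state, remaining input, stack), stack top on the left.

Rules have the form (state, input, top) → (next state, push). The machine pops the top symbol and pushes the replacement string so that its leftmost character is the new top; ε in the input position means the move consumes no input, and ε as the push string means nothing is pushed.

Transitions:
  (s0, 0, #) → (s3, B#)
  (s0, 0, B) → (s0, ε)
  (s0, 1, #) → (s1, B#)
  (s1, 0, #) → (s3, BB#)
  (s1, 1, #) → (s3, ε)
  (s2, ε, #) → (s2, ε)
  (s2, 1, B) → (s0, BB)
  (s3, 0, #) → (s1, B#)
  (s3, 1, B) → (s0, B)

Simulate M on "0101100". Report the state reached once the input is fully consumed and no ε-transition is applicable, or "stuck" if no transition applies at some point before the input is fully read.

stuck

(s0, 0101100, #)
  read 0, top #: go to s3, push B# → (s3, 101100, B#)
  read 1, top B: go to s0, push B → (s0, 01100, B#)
  read 0, top B: go to s0, push ε → (s0, 1100, #)
  read 1, top #: go to s1, push B# → (s1, 100, B#)
No transition for (s1, 1, top B); M blocks with input 100 remaining.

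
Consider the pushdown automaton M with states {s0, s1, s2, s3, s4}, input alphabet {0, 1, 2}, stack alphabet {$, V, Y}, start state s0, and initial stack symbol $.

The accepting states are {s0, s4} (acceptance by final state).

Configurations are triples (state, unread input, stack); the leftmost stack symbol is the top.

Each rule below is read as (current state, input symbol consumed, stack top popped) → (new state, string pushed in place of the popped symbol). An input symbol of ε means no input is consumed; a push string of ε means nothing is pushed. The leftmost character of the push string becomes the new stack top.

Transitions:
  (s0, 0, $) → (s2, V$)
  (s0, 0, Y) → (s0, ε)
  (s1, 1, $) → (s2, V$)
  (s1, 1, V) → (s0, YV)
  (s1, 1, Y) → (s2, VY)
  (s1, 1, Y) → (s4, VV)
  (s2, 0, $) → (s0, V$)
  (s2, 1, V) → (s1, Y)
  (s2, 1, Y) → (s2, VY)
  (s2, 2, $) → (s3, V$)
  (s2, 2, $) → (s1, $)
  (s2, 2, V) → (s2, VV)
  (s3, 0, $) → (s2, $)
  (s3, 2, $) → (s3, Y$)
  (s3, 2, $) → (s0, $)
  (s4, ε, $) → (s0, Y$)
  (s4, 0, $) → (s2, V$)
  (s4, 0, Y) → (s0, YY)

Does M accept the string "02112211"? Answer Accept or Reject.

One accepting computation: (s0, 02112211, $) ⊢ (s2, 2112211, V$) ⊢ (s2, 112211, VV$) ⊢ (s1, 12211, YV$) ⊢ (s2, 2211, VYV$) ⊢ (s2, 211, VVYV$) ⊢ (s2, 11, VVVYV$) ⊢ (s1, 1, YVVYV$) ⊢ (s4, ε, VVVVYV$)
All input consumed and state s4 ∈ F.

Accept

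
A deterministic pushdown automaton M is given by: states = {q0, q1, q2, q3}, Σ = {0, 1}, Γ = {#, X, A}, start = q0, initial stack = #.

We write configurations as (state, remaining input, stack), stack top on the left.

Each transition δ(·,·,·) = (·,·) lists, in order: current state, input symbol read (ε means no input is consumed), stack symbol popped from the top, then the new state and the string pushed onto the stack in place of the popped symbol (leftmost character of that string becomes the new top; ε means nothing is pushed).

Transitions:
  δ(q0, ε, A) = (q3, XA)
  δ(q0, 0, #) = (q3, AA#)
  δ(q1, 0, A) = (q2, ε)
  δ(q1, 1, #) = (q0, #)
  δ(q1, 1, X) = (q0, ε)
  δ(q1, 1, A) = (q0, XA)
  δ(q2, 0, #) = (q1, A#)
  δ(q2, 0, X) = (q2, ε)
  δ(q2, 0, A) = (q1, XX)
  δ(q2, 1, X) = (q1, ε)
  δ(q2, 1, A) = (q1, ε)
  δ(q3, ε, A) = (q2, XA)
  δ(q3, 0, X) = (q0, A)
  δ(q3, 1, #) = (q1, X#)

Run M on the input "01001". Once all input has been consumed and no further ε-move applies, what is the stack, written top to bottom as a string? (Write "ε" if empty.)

X#

(q0, 01001, #)
  read 0, top #: go to q3, push AA# → (q3, 1001, AA#)
  ε-move, top A: go to q2, push XA → (q2, 1001, XAA#)
  read 1, top X: go to q1, push ε → (q1, 001, AA#)
  read 0, top A: go to q2, push ε → (q2, 01, A#)
  read 0, top A: go to q1, push XX → (q1, 1, XX#)
  read 1, top X: go to q0, push ε → (q0, ε, X#)
All input consumed in state q0 with stack X#.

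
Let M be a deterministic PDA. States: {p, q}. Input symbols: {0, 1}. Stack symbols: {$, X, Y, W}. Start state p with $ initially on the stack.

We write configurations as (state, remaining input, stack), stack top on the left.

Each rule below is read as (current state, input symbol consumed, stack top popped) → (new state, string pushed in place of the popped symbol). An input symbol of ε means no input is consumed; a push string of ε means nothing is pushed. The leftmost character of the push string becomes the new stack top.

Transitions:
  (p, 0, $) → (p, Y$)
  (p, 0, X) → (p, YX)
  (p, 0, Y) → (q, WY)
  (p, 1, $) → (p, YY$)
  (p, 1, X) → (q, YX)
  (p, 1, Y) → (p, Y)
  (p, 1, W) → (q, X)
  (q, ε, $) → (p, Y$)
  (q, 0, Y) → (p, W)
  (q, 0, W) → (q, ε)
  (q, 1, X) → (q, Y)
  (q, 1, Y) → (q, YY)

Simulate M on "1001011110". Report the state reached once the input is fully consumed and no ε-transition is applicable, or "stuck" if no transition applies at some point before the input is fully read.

p

(p, 1001011110, $)
  read 1, top $: go to p, push YY$ → (p, 001011110, YY$)
  read 0, top Y: go to q, push WY → (q, 01011110, WYY$)
  read 0, top W: go to q, push ε → (q, 1011110, YY$)
  read 1, top Y: go to q, push YY → (q, 011110, YYY$)
  read 0, top Y: go to p, push W → (p, 11110, WYY$)
  read 1, top W: go to q, push X → (q, 1110, XYY$)
  read 1, top X: go to q, push Y → (q, 110, YYY$)
  read 1, top Y: go to q, push YY → (q, 10, YYYY$)
  read 1, top Y: go to q, push YY → (q, 0, YYYYY$)
  read 0, top Y: go to p, push W → (p, ε, WYYYY$)
All input consumed; M is in state p.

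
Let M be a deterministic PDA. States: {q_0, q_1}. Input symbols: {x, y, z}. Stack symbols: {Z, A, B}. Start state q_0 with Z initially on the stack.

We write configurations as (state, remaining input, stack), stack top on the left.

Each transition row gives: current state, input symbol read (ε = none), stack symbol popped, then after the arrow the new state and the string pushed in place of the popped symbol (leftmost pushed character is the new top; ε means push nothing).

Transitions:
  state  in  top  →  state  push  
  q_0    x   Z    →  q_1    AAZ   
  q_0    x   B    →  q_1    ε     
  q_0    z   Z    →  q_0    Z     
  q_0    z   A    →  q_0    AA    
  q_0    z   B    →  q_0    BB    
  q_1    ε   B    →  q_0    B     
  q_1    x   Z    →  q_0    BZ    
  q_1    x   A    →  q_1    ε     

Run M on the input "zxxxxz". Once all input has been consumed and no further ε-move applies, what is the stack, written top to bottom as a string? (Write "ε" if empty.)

BBZ

(q_0, zxxxxz, Z)
  read z, top Z: go to q_0, push Z → (q_0, xxxxz, Z)
  read x, top Z: go to q_1, push AAZ → (q_1, xxxz, AAZ)
  read x, top A: go to q_1, push ε → (q_1, xxz, AZ)
  read x, top A: go to q_1, push ε → (q_1, xz, Z)
  read x, top Z: go to q_0, push BZ → (q_0, z, BZ)
  read z, top B: go to q_0, push BB → (q_0, ε, BBZ)
All input consumed in state q_0 with stack BBZ.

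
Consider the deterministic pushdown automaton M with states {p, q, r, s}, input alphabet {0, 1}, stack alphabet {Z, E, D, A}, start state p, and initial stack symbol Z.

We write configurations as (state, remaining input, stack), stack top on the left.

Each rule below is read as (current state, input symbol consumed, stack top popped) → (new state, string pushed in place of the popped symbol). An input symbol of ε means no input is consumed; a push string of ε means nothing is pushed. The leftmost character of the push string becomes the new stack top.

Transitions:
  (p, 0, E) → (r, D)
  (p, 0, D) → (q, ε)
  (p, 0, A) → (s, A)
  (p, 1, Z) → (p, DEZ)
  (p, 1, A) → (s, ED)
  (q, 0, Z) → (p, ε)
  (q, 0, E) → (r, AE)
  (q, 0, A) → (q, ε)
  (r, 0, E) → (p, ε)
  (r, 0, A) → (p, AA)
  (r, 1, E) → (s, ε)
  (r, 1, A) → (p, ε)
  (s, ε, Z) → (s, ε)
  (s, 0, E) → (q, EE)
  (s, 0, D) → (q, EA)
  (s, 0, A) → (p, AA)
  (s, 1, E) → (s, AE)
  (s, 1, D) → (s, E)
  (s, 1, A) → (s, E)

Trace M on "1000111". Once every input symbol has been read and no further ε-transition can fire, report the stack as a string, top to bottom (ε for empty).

EEDAEZ

(p, 1000111, Z)
  read 1, top Z: go to p, push DEZ → (p, 000111, DEZ)
  read 0, top D: go to q, push ε → (q, 00111, EZ)
  read 0, top E: go to r, push AE → (r, 0111, AEZ)
  read 0, top A: go to p, push AA → (p, 111, AAEZ)
  read 1, top A: go to s, push ED → (s, 11, EDAEZ)
  read 1, top E: go to s, push AE → (s, 1, AEDAEZ)
  read 1, top A: go to s, push E → (s, ε, EEDAEZ)
All input consumed in state s with stack EEDAEZ.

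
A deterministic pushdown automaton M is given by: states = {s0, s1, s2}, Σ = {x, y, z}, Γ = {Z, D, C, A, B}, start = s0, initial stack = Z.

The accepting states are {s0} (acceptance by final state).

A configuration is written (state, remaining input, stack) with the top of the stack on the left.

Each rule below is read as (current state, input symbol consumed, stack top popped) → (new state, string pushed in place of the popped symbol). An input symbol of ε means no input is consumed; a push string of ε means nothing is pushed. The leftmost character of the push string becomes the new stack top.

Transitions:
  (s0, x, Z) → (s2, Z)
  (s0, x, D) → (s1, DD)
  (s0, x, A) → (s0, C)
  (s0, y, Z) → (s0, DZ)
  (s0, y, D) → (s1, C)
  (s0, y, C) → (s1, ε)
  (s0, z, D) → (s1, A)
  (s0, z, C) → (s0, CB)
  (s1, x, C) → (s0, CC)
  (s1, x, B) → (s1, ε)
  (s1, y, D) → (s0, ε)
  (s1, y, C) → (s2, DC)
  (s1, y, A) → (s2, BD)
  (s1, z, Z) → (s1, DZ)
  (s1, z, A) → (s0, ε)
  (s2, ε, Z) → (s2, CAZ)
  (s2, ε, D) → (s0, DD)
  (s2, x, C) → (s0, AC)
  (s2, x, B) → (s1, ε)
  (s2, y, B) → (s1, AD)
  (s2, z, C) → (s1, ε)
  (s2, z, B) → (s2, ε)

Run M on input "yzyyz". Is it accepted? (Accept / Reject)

(s0, yzyyz, Z)
  read y, top Z: go to s0, push DZ → (s0, zyyz, DZ)
  read z, top D: go to s1, push A → (s1, yyz, AZ)
  read y, top A: go to s2, push BD → (s2, yz, BDZ)
  read y, top B: go to s1, push AD → (s1, z, ADDZ)
  read z, top A: go to s0, push ε → (s0, ε, DDZ)
All input consumed; state s0 ∈ F.

Accept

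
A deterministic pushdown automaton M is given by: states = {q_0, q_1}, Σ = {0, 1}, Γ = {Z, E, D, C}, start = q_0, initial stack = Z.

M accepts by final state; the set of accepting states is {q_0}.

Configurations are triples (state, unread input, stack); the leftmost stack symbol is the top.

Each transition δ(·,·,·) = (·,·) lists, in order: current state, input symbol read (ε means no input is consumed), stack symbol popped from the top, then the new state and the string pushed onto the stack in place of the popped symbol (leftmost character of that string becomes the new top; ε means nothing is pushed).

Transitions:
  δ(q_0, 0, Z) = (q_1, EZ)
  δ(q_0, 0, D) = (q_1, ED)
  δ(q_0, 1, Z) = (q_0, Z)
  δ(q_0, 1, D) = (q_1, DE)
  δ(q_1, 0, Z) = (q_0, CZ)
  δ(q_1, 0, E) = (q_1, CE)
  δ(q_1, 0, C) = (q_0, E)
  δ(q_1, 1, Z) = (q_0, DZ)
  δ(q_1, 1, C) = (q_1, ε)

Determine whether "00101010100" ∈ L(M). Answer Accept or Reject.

Accept

(q_0, 00101010100, Z)
  read 0, top Z: go to q_1, push EZ → (q_1, 0101010100, EZ)
  read 0, top E: go to q_1, push CE → (q_1, 101010100, CEZ)
  read 1, top C: go to q_1, push ε → (q_1, 01010100, EZ)
  read 0, top E: go to q_1, push CE → (q_1, 1010100, CEZ)
  read 1, top C: go to q_1, push ε → (q_1, 010100, EZ)
  read 0, top E: go to q_1, push CE → (q_1, 10100, CEZ)
  read 1, top C: go to q_1, push ε → (q_1, 0100, EZ)
  read 0, top E: go to q_1, push CE → (q_1, 100, CEZ)
  read 1, top C: go to q_1, push ε → (q_1, 00, EZ)
  read 0, top E: go to q_1, push CE → (q_1, 0, CEZ)
  read 0, top C: go to q_0, push E → (q_0, ε, EEZ)
All input consumed; state q_0 ∈ F.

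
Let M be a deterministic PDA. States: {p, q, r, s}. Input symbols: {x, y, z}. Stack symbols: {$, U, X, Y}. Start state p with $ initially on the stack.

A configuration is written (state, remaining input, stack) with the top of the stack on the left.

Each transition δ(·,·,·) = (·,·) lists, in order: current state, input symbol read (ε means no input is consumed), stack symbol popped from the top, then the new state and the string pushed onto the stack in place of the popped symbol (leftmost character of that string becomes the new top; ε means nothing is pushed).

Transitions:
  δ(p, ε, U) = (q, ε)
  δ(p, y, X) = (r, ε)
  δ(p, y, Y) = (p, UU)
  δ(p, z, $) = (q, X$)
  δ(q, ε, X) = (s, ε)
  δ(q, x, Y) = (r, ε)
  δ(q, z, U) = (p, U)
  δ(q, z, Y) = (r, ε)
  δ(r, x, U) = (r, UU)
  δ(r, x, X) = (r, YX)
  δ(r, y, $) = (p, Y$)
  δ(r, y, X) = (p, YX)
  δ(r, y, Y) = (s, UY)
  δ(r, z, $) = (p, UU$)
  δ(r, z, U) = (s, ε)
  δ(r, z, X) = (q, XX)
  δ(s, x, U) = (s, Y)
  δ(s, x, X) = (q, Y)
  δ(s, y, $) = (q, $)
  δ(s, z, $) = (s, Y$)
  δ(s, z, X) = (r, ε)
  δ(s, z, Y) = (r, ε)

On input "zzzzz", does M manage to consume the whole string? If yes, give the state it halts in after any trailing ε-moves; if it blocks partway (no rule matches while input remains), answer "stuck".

q

(p, zzzzz, $)
  read z, top $: go to q, push X$ → (q, zzzz, X$)
  ε-move, top X: go to s, push ε → (s, zzzz, $)
  read z, top $: go to s, push Y$ → (s, zzz, Y$)
  read z, top Y: go to r, push ε → (r, zz, $)
  read z, top $: go to p, push UU$ → (p, z, UU$)
  ε-move, top U: go to q, push ε → (q, z, U$)
  read z, top U: go to p, push U → (p, ε, U$)
  ε-move, top U: go to q, push ε → (q, ε, $)
All input consumed; M is in state q.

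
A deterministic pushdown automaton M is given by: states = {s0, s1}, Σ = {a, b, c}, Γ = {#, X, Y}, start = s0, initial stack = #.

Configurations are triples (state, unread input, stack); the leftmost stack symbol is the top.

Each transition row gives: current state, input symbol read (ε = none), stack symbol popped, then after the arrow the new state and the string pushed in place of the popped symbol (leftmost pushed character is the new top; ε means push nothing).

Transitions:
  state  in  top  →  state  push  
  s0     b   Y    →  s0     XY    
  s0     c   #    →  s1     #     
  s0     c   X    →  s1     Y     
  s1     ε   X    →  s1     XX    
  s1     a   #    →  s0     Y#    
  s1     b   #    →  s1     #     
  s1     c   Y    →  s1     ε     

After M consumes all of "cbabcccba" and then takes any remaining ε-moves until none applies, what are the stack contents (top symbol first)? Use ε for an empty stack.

(s0, cbabcccba, #)
  read c, top #: go to s1, push # → (s1, babcccba, #)
  read b, top #: go to s1, push # → (s1, abcccba, #)
  read a, top #: go to s0, push Y# → (s0, bcccba, Y#)
  read b, top Y: go to s0, push XY → (s0, cccba, XY#)
  read c, top X: go to s1, push Y → (s1, ccba, YY#)
  read c, top Y: go to s1, push ε → (s1, cba, Y#)
  read c, top Y: go to s1, push ε → (s1, ba, #)
  read b, top #: go to s1, push # → (s1, a, #)
  read a, top #: go to s0, push Y# → (s0, ε, Y#)
All input consumed in state s0 with stack Y#.

Y#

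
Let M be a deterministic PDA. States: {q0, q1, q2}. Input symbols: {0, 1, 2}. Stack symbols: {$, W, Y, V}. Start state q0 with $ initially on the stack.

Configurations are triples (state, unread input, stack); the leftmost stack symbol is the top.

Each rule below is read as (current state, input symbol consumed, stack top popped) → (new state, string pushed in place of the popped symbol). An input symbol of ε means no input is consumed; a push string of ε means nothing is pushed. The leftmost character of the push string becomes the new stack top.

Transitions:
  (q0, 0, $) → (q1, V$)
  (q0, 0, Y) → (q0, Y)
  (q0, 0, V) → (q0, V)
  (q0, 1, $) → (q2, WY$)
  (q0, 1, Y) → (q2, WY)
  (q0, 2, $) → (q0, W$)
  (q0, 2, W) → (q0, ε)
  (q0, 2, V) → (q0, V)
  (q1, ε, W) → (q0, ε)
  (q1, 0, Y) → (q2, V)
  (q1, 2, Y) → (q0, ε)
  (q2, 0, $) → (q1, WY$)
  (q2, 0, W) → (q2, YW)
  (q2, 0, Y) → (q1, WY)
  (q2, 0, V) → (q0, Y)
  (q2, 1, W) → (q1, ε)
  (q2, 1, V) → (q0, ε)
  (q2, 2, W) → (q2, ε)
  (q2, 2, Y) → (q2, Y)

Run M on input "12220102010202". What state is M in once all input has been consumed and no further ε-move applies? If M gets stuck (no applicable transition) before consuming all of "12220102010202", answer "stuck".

stuck

(q0, 12220102010202, $)
  read 1, top $: go to q2, push WY$ → (q2, 2220102010202, WY$)
  read 2, top W: go to q2, push ε → (q2, 220102010202, Y$)
  read 2, top Y: go to q2, push Y → (q2, 20102010202, Y$)
  read 2, top Y: go to q2, push Y → (q2, 0102010202, Y$)
  read 0, top Y: go to q1, push WY → (q1, 102010202, WY$)
  ε-move, top W: go to q0, push ε → (q0, 102010202, Y$)
  read 1, top Y: go to q2, push WY → (q2, 02010202, WY$)
  read 0, top W: go to q2, push YW → (q2, 2010202, YWY$)
  read 2, top Y: go to q2, push Y → (q2, 010202, YWY$)
  read 0, top Y: go to q1, push WY → (q1, 10202, WYWY$)
  ε-move, top W: go to q0, push ε → (q0, 10202, YWY$)
  read 1, top Y: go to q2, push WY → (q2, 0202, WYWY$)
  read 0, top W: go to q2, push YW → (q2, 202, YWYWY$)
  read 2, top Y: go to q2, push Y → (q2, 02, YWYWY$)
  read 0, top Y: go to q1, push WY → (q1, 2, WYWYWY$)
  ε-move, top W: go to q0, push ε → (q0, 2, YWYWY$)
No transition for (q0, 2, top Y); M blocks with input 2 remaining.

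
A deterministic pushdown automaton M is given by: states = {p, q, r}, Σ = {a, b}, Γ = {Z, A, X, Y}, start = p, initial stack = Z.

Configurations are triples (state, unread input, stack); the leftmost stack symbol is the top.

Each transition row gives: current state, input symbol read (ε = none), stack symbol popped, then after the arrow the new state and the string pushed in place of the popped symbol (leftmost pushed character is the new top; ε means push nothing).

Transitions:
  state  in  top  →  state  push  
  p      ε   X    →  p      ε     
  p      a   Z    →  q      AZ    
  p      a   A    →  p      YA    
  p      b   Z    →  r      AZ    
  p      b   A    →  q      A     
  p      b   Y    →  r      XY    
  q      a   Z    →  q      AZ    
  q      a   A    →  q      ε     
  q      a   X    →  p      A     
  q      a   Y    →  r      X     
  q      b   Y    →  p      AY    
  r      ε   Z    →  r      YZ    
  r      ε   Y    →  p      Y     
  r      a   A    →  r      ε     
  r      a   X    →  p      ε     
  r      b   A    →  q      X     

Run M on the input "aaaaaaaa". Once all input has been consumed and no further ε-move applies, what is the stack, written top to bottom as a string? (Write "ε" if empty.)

(p, aaaaaaaa, Z) ⊢ (q, aaaaaaa, AZ) ⊢ (q, aaaaaa, Z) ⊢ (q, aaaaa, AZ) ⊢ (q, aaaa, Z) ⊢ (q, aaa, AZ) ⊢ (q, aa, Z) ⊢ (q, a, AZ) ⊢ (q, ε, Z)
All input consumed in state q with stack Z.

Z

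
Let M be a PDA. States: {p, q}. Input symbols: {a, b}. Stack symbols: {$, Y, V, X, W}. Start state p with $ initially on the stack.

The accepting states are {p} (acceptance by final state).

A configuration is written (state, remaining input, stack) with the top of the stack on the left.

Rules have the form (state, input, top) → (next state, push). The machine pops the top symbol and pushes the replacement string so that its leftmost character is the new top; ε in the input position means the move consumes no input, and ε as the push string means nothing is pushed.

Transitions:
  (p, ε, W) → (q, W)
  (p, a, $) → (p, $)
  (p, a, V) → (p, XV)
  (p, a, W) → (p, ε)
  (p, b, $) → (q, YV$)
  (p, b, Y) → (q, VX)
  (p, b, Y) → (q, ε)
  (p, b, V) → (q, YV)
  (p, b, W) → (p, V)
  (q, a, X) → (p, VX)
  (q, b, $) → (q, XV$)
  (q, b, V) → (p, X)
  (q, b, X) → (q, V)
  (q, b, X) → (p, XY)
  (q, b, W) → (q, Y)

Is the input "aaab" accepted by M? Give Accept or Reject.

No computation consumes all input and reaches a final state.

Reject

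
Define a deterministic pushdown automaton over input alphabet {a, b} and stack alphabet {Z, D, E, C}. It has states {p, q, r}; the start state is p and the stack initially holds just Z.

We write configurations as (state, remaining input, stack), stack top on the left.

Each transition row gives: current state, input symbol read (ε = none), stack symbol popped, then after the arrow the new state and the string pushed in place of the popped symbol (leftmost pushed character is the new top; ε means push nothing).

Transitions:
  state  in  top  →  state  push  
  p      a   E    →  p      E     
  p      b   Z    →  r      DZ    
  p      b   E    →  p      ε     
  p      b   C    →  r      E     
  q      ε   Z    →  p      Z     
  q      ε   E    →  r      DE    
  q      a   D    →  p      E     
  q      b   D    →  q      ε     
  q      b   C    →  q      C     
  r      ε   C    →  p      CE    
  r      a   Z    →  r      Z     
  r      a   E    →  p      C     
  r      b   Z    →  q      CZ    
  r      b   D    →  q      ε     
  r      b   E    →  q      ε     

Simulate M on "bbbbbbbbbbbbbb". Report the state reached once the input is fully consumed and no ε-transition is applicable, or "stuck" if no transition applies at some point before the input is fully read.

p

(p, bbbbbbbbbbbbbb, Z) ⊢ (r, bbbbbbbbbbbbb, DZ) ⊢ (q, bbbbbbbbbbbb, Z) ⊢ (p, bbbbbbbbbbbb, Z) ⊢ (r, bbbbbbbbbbb, DZ) ⊢ (q, bbbbbbbbbb, Z) ⊢ (p, bbbbbbbbbb, Z) ⊢ (r, bbbbbbbbb, DZ) ⊢ (q, bbbbbbbb, Z) ⊢ (p, bbbbbbbb, Z) ⊢ (r, bbbbbbb, DZ) ⊢ (q, bbbbbb, Z) ⊢ (p, bbbbbb, Z) ⊢ (r, bbbbb, DZ) ⊢ (q, bbbb, Z) ⊢ (p, bbbb, Z) ⊢ (r, bbb, DZ) ⊢ (q, bb, Z) ⊢ (p, bb, Z) ⊢ (r, b, DZ) ⊢ (q, ε, Z) ⊢ (p, ε, Z)
All input consumed; M is in state p.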